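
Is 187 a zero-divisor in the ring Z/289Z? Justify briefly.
YES

gcd(187, 289) = 17 > 1, so 187 is not a unit in Z/289Z. In Z/nZ every nonzero non-unit is a zero-divisor: explicitly, take b = 289/gcd = 17 ≠ 0 (mod 289); then 187·17 = 3179 = 11·289, i.e. 187·17 ≡ 0 (mod 289). So 187 is a zero-divisor.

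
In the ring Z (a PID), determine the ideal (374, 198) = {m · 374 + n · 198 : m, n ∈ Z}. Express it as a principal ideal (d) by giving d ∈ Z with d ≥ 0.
In the PID Z, (a, b) is generated by gcd(a, b). Compute gcd(374, 198) with the extended Euclidean algorithm, tracking rows (r, s, t) with s·374 + t·198 = r:
  row A: (374, 1, 0)   [1·374 + 0·198 = 374]
  row B: (198, 0, 1)   [0·374 + 1·198 = 198]
  374 = 1·198 + 176   → row C = row A − 1·row B = (176, 1, −1)   [check: 1·374 − 1·198 = 176]
  198 = 1·176 + 22   → row D = row B − 1·row C = (22, −1, 2)   [check: −1·374 + 2·198 = 22]
  176 = 8·22 + 0   → remainder 0, stop. gcd = 22 (last nonzero row D).
So gcd(374, 198) = 22, with Bézout identity −1·374 + 2·198 = 22. Containment (⊇): the Bézout identity exhibits 22 as an element of (374, 198), giving (22) ⊆ (374, 198). Containment (⊆): since 22 | 374 and 22 | 198 (374 = 22·17, 198 = 22·9), every Z-linear combination of 374 and 198 is divisible by 22, so (374, 198) ⊆ (22). Therefore (374, 198) = (22), d = 22.

Final answer: (374, 198) = (22); d = 22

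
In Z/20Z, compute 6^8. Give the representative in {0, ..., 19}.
16

Use repeated squaring. Binary(8) = 1000. Walk through the bits of the exponent 8 left-to-right: at each bit after the leading one, square the running value, then multiply by 6 if the bit is 1 (always reducing mod 20):
  bit 1 = 1 (leading): start with 6.
  bit 2 = 0: square 6^2 = 36 ≡ 16 (mod 20).
  bit 3 = 0: square 16^2 = 256 ≡ 16 (mod 20).
  bit 4 = 0: square 16^2 = 256 ≡ 16 (mod 20).
Final value: 6^8 ≡ 16 (mod 20).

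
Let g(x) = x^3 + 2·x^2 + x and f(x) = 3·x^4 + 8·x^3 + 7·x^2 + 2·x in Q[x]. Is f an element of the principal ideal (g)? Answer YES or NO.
In Q[x] the ideal (g) consists of all multiples of g, so f ∈ (g) iff g | f, i.e. iff the remainder of f on division by g is 0. Divide f by g (g is monic, so eliminate the leading term of the running remainder at each step):
  leading term 3·x^4: subtract (3·x)·g(x) = 3·x^4 + 6·x^3 + 3·x^2, leaving 2·x^3 + 4·x^2 + 2·x
  leading term 2·x^3: subtract (2)·g(x) = 2·x^3 + 4·x^2 + 2·x, leaving 0
The remainder is 0, so f(x) = g(x) · h(x) with h(x) = 3·x + 2. Hence g | f, i.e. f ∈ (g).

Final answer: YES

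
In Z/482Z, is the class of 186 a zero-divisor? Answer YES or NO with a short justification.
YES

gcd(186, 482) = 2 > 1, so 186 is not a unit in Z/482Z. In Z/nZ every nonzero non-unit is a zero-divisor: explicitly, take b = 482/gcd = 241 ≠ 0 (mod 482); then 186·241 = 44826 = 93·482, i.e. 186·241 ≡ 0 (mod 482). So 186 is a zero-divisor.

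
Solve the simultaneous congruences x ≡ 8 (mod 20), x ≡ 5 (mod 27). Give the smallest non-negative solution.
The moduli 20, 27 are pairwise coprime, so by the CRT there is a unique solution mod 20·27 = 540.
Solve by successive substitution. Start with x ≡ 8 (mod 20).
  Combine with x ≡ 5 (mod 27): write x = 8 + 20·t and require 8 + 20·t ≡ 5 (mod 27), i.e. 20·t ≡ 5 − 8 ≡ 24 (mod 27). Since 20^(−1) ≡ 23 (mod 27), t ≡ 23·24 ≡ 12 (mod 27). So x ≡ 8 + 20·12 = 248 (mod 540).
Unique solution in [0, 540): x = 248.

Final answer: x ≡ 248 (mod 540); the representative in [0, 540) is 248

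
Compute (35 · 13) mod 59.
42

Both factors are already reduced mod 59. 35 · 13 = 455. Dividing by 59: 455 = 7·59 + 42. So (35 · 13) mod 59 = 42.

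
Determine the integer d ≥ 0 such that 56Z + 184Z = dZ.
In the PID Z, (a, b) is generated by gcd(a, b). Compute gcd(184, 56) with the extended Euclidean algorithm, tracking rows (r, s, t) with s·184 + t·56 = r:
  row A: (184, 1, 0)   [1·184 + 0·56 = 184]
  row B: (56, 0, 1)   [0·184 + 1·56 = 56]
  184 = 3·56 + 16   → row C = row A − 3·row B = (16, 1, −3)   [check: 1·184 − 3·56 = 16]
  56 = 3·16 + 8   → row D = row B − 3·row C = (8, −3, 10)   [check: −3·184 + 10·56 = 8]
  16 = 2·8 + 0   → remainder 0, stop. gcd = 8 (last nonzero row D).
So gcd(56, 184) = 8, with Bézout identity −3·184 + 10·56 = 8. Containment (⊇): the Bézout identity exhibits 8 as an element of (56, 184), giving (8) ⊆ (56, 184). Containment (⊆): since 8 | 56 and 8 | 184 (56 = 8·7, 184 = 8·23), every Z-linear combination of 56 and 184 is divisible by 8, so (56, 184) ⊆ (8). Therefore (56, 184) = (8), d = 8.

Final answer: (56, 184) = (8); d = 8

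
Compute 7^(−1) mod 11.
7^(−1) ≡ 8 (mod 11)

Apply the extended Euclidean algorithm to (11, 7), tracking rows (r, s, t) with s·11 + t·7 = r. Each division r_prev = q·r_cur + r_new produces the new row as (previous row) − q·(current row):
  row A: (11, 1, 0)   [1·11 + 0·7 = 11]
  row B: (7, 0, 1)   [0·11 + 1·7 = 7]
  11 = 1·7 + 4   → row C = row A − 1·row B = (4, 1, −1)   [check: 1·11 − 1·7 = 4]
  7 = 1·4 + 3   → row D = row B − 1·row C = (3, −1, 2)   [check: −1·11 + 2·7 = 3]
  4 = 1·3 + 1   → row E = row C − 1·row D = (1, 2, −3)   [check: 2·11 − 3·7 = 1]
  3 = 3·1 + 0   → remainder 0, stop. gcd = 1 (last nonzero row E).
The gcd is 1, so 7 is invertible mod 11. The last nonzero row gives 2·11 − 3·7 = 1, so t = −3. So 7^(−1) ≡ −3 ≡ 8 (mod 11). Verify: 7 · 8 = 56 ≡ 1 (mod 11). ✓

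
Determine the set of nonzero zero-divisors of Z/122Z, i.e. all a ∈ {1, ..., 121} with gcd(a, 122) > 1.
An element a ∈ Z/122Z (with a ≠ 0) is a zero-divisor iff gcd(a, 122) > 1 (because a is a unit precisely when gcd(a, n) = 1, and in Z/nZ every nonzero, non-unit element is a zero-divisor). Scan a = 1, ..., 121 and keep those with gcd(a, 122) > 1:
  gcd(2, 122) = 2, gcd(4, 122) = 2, gcd(6, 122) = 2, gcd(8, 122) = 2, gcd(10, 122) = 2, gcd(12, 122) = 2, gcd(14, 122) = 2, gcd(16, 122) = 2, gcd(18, 122) = 2, gcd(20, 122) = 2, gcd(22, 122) = 2, gcd(24, 122) = 2, gcd(26, 122) = 2, gcd(28, 122) = 2, gcd(30, 122) = 2, gcd(32, 122) = 2, gcd(34, 122) = 2, gcd(36, 122) = 2, gcd(38, 122) = 2, gcd(40, 122) = 2, gcd(42, 122) = 2, gcd(44, 122) = 2, gcd(46, 122) = 2, gcd(48, 122) = 2, gcd(50, 122) = 2, gcd(52, 122) = 2, gcd(54, 122) = 2, gcd(56, 122) = 2, gcd(58, 122) = 2, gcd(60, 122) = 2, gcd(61, 122) = 61, gcd(62, 122) = 2, gcd(64, 122) = 2, gcd(66, 122) = 2, gcd(68, 122) = 2, gcd(70, 122) = 2, gcd(72, 122) = 2, gcd(74, 122) = 2, gcd(76, 122) = 2, gcd(78, 122) = 2, gcd(80, 122) = 2, gcd(82, 122) = 2, gcd(84, 122) = 2, gcd(86, 122) = 2, gcd(88, 122) = 2, gcd(90, 122) = 2, gcd(92, 122) = 2, gcd(94, 122) = 2, gcd(96, 122) = 2, gcd(98, 122) = 2, gcd(100, 122) = 2, gcd(102, 122) = 2, gcd(104, 122) = 2, gcd(106, 122) = 2, gcd(108, 122) = 2, gcd(110, 122) = 2, gcd(112, 122) = 2, gcd(114, 122) = 2, gcd(116, 122) = 2, gcd(118, 122) = 2, gcd(120, 122) = 2.
All other a ∈ {1, ..., 121} have gcd(a, 122) = 1 and are units. So the nonzero zero-divisors are exactly the 61 values of a appearing in this scan.

Final answer: nonzero zero-divisors of Z/122Z = {2, 4, 6, 8, 10, 12, 14, 16, 18, 20, 22, 24, 26, 28, 30, 32, 34, 36, 38, 40, 42, 44, 46, 48, 50, 52, 54, 56, 58, 60, 61, 62, 64, 66, 68, 70, 72, 74, 76, 78, 80, 82, 84, 86, 88, 90, 92, 94, 96, 98, 100, 102, 104, 106, 108, 110, 112, 114, 116, 118, 120}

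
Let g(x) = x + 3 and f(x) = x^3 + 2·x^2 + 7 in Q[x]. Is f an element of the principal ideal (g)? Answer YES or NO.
In Q[x] the ideal (g) consists of all multiples of g, so f ∈ (g) iff g | f, i.e. iff the remainder of f on division by g is 0. Divide f by g (g is monic, so eliminate the leading term of the running remainder at each step):
  leading term x^3: subtract (x^2)·g(x) = x^3 + 3·x^2, leaving 7 - x^2
  leading term -x^2: subtract (-x)·g(x) = -x^2 - 3·x, leaving 3·x + 7
  leading term 3·x: subtract (3)·g(x) = 3·x + 9, leaving -2
The remainder r(x) = -2 ≠ 0 (and deg r < deg g), so g ∤ f, i.e. f ∉ (g).

Final answer: NO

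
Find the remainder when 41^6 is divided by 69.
Use repeated squaring. Binary(6) = 110. Walk through the bits of the exponent 6 left-to-right: at each bit after the leading one, square the running value, then multiply by 41 if the bit is 1 (always reducing mod 69):
  bit 1 = 1 (leading): start with 41.
  bit 2 = 1: square 41^2 = 1681 ≡ 25; bit is 1, so multiply 25·41 = 1025 ≡ 59 (mod 69).
  bit 3 = 0: square 59^2 = 3481 ≡ 31 (mod 69).
Final value: 41^6 ≡ 31 (mod 69).

Final answer: 31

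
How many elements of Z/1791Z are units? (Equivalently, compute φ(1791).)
Z/1791Z has φ(1791) = 1188 units

An element a ∈ Z/1791Z is a unit iff gcd(a, 1791) = 1, so the number of units is φ(1791). φ is multiplicative, with φ(p^e) = p^e − p^(e−1). Factorise 1791 = 3^2 · 199. Then
  φ(1791) = (3^2 − 3^1) · (199 − 1) = 6 · 198 = 1188.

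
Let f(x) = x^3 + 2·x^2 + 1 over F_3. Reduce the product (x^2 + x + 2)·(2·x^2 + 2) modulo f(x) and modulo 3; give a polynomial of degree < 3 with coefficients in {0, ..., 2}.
Multiply as integer polynomials: a · b = 2·x^4 + 2·x^3 + 6·x^2 + 2·x + 4. Reducing coefficients mod 3: a · b ≡ 2·x^4 + 2·x^3 + 2·x + 1. Now divide by f(x) = x^3 + 2·x^2 + 1 in F_3[x], eliminating the leading term at each step:
  leading term 2·x^4: subtract (2·x)·f(x) = 2·x^4 + x^3 + 2·x, leaving x^3 + 1 (coefficients mod 3)
  leading term x^3: subtract (1)·f(x) = x^3 + 2·x^2 + 1, leaving x^2 (coefficients mod 3)
The degree is now < 3, so this is the remainder. Hence a · b ≡ x^2 in F_3[x]/(f).

Final answer: a · b ≡ x^2 (mod f(x))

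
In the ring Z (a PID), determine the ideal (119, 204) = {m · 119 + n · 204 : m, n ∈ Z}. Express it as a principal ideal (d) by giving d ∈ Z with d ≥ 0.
In the PID Z, (a, b) is generated by gcd(a, b). Compute gcd(204, 119) with the extended Euclidean algorithm, tracking rows (r, s, t) with s·204 + t·119 = r:
  row A: (204, 1, 0)   [1·204 + 0·119 = 204]
  row B: (119, 0, 1)   [0·204 + 1·119 = 119]
  204 = 1·119 + 85   → row C = row A − 1·row B = (85, 1, −1)   [check: 1·204 − 1·119 = 85]
  119 = 1·85 + 34   → row D = row B − 1·row C = (34, −1, 2)   [check: −1·204 + 2·119 = 34]
  85 = 2·34 + 17   → row E = row C − 2·row D = (17, 3, −5)   [check: 3·204 − 5·119 = 17]
  34 = 2·17 + 0   → remainder 0, stop. gcd = 17 (last nonzero row E).
So gcd(119, 204) = 17, with Bézout identity 3·204 − 5·119 = 17. Containment (⊇): the Bézout identity exhibits 17 as an element of (119, 204), giving (17) ⊆ (119, 204). Containment (⊆): since 17 | 119 and 17 | 204 (119 = 17·7, 204 = 17·12), every Z-linear combination of 119 and 204 is divisible by 17, so (119, 204) ⊆ (17). Therefore (119, 204) = (17), d = 17.

Final answer: (119, 204) = (17); d = 17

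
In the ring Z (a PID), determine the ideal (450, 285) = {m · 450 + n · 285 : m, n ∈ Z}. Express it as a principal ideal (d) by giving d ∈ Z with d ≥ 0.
(450, 285) = (15); d = 15

In the PID Z, (a, b) is generated by gcd(a, b). Compute gcd(450, 285) with the extended Euclidean algorithm, tracking rows (r, s, t) with s·450 + t·285 = r:
  row A: (450, 1, 0)   [1·450 + 0·285 = 450]
  row B: (285, 0, 1)   [0·450 + 1·285 = 285]
  450 = 1·285 + 165   → row C = row A − 1·row B = (165, 1, −1)   [check: 1·450 − 1·285 = 165]
  285 = 1·165 + 120   → row D = row B − 1·row C = (120, −1, 2)   [check: −1·450 + 2·285 = 120]
  165 = 1·120 + 45   → row E = row C − 1·row D = (45, 2, −3)   [check: 2·450 − 3·285 = 45]
  120 = 2·45 + 30   → row F = row D − 2·row E = (30, −5, 8)   [check: −5·450 + 8·285 = 30]
  45 = 1·30 + 15   → row G = row E − 1·row F = (15, 7, −11)   [check: 7·450 − 11·285 = 15]
  30 = 2·15 + 0   → remainder 0, stop. gcd = 15 (last nonzero row G).
So gcd(450, 285) = 15, with Bézout identity 7·450 − 11·285 = 15. Containment (⊇): the Bézout identity exhibits 15 as an element of (450, 285), giving (15) ⊆ (450, 285). Containment (⊆): since 15 | 450 and 15 | 285 (450 = 15·30, 285 = 15·19), every Z-linear combination of 450 and 285 is divisible by 15, so (450, 285) ⊆ (15). Therefore (450, 285) = (15), d = 15.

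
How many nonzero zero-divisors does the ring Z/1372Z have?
In Z/1372Z each nonzero element is either a unit (gcd with 1372 is 1) or a zero-divisor (gcd > 1). The number of units is φ(1372): factorise 1372 = 2^2 · 7^3, so φ(1372) = (2^2 − 2^1) · (7^3 − 7^2) = 2 · 294 = 588. The nonzero elements number 1372 − 1 = 1371. Hence the nonzero zero-divisors number 1371 − 588 = 783.

Final answer: Z/1372Z has 783 nonzero zero-divisors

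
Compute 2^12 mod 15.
Use repeated squaring. Binary(12) = 1100. Walk through the bits of the exponent 12 left-to-right: at each bit after the leading one, square the running value, then multiply by 2 if the bit is 1 (always reducing mod 15):
  bit 1 = 1 (leading): start with 2.
  bit 2 = 1: square 2^2 = 4; bit is 1, so multiply 4·2 = 8 (mod 15).
  bit 3 = 0: square 8^2 = 64 ≡ 4 (mod 15).
  bit 4 = 0: square 4^2 = 16 ≡ 1 (mod 15).
Final value: 2^12 ≡ 1 (mod 15).

Final answer: 1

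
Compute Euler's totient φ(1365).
φ is multiplicative, with φ(p^e) = p^e − p^(e−1). Factorise 1365 = 3 · 5 · 7 · 13. Then
  φ(1365) = (3 − 1) · (5 − 1) · (7 − 1) · (13 − 1) = 2 · 4 · 6 · 12 = 576.

Final answer: φ(1365) = 576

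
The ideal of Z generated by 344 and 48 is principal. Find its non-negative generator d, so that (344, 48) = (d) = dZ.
In the PID Z, (a, b) is generated by gcd(a, b). Compute gcd(344, 48) with the extended Euclidean algorithm, tracking rows (r, s, t) with s·344 + t·48 = r:
  row A: (344, 1, 0)   [1·344 + 0·48 = 344]
  row B: (48, 0, 1)   [0·344 + 1·48 = 48]
  344 = 7·48 + 8   → row C = row A − 7·row B = (8, 1, −7)   [check: 1·344 − 7·48 = 8]
  48 = 6·8 + 0   → remainder 0, stop. gcd = 8 (last nonzero row C).
So gcd(344, 48) = 8, with Bézout identity 1·344 − 7·48 = 8. Containment (⊇): the Bézout identity exhibits 8 as an element of (344, 48), giving (8) ⊆ (344, 48). Containment (⊆): since 8 | 344 and 8 | 48 (344 = 8·43, 48 = 8·6), every Z-linear combination of 344 and 48 is divisible by 8, so (344, 48) ⊆ (8). Therefore (344, 48) = (8), d = 8.

Final answer: (344, 48) = (8); d = 8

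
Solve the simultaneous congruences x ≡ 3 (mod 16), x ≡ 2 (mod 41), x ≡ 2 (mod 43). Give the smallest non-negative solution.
x ≡ 19395 (mod 28208); the representative in [0, 28208) is 19395

The moduli 16, 41, 43 are pairwise coprime, so by the CRT there is a unique solution mod 16·41·43 = 28208.
Solve by successive substitution. Start with x ≡ 3 (mod 16).
  Combine with x ≡ 2 (mod 41): write x = 3 + 16·t and require 3 + 16·t ≡ 2 (mod 41), i.e. 16·t ≡ 2 − 3 ≡ 40 (mod 41). Since 16^(−1) ≡ 18 (mod 41), t ≡ 18·40 ≡ 23 (mod 41). So x ≡ 3 + 16·23 = 371 (mod 656).
  Combine with x ≡ 2 (mod 43): write x = 371 + 656·t and require 371 + 656·t ≡ 2 (mod 43), i.e. 656·t ≡ 2 − 371 ≡ 18 (mod 43). Since 656^(−1) ≡ 4 (mod 43) (656 ≡ 11 (mod 43)), t ≡ 4·18 ≡ 29 (mod 43). So x ≡ 371 + 656·29 = 19395 (mod 28208).
Unique solution in [0, 28208): x = 19395.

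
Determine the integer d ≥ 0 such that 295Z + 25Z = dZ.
(295, 25) = (5); d = 5

In the PID Z, (a, b) is generated by gcd(a, b). Compute gcd(295, 25) with the extended Euclidean algorithm, tracking rows (r, s, t) with s·295 + t·25 = r:
  row A: (295, 1, 0)   [1·295 + 0·25 = 295]
  row B: (25, 0, 1)   [0·295 + 1·25 = 25]
  295 = 11·25 + 20   → row C = row A − 11·row B = (20, 1, −11)   [check: 1·295 − 11·25 = 20]
  25 = 1·20 + 5   → row D = row B − 1·row C = (5, −1, 12)   [check: −1·295 + 12·25 = 5]
  20 = 4·5 + 0   → remainder 0, stop. gcd = 5 (last nonzero row D).
So gcd(295, 25) = 5, with Bézout identity −1·295 + 12·25 = 5. Containment (⊇): the Bézout identity exhibits 5 as an element of (295, 25), giving (5) ⊆ (295, 25). Containment (⊆): since 5 | 295 and 5 | 25 (295 = 5·59, 25 = 5·5), every Z-linear combination of 295 and 25 is divisible by 5, so (295, 25) ⊆ (5). Therefore (295, 25) = (5), d = 5.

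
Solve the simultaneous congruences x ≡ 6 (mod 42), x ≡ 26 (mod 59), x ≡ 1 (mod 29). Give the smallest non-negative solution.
The moduli 42, 59, 29 are pairwise coprime, so by the CRT there is a unique solution mod 42·59·29 = 71862.
Solve by successive substitution. Start with x ≡ 6 (mod 42).
  Combine with x ≡ 26 (mod 59): write x = 6 + 42·t and require 6 + 42·t ≡ 26 (mod 59), i.e. 42·t ≡ 26 − 6 ≡ 20 (mod 59). Since 42^(−1) ≡ 52 (mod 59), t ≡ 52·20 ≡ 37 (mod 59). So x ≡ 6 + 42·37 = 1560 (mod 2478).
  Combine with x ≡ 1 (mod 29): write x = 1560 + 2478·t and require 1560 + 2478·t ≡ 1 (mod 29), i.e. 2478·t ≡ 1 − 1560 ≡ 7 (mod 29). Since 2478^(−1) ≡ 9 (mod 29) (2478 ≡ 13 (mod 29)), t ≡ 9·7 ≡ 5 (mod 29). So x ≡ 1560 + 2478·5 = 13950 (mod 71862).
Unique solution in [0, 71862): x = 13950.

Final answer: x ≡ 13950 (mod 71862); the representative in [0, 71862) is 13950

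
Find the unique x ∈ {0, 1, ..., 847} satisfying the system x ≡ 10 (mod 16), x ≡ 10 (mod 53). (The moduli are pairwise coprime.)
x ≡ 10 (mod 848); the representative in [0, 848) is 10

The moduli 16, 53 are pairwise coprime, so by the CRT there is a unique solution mod 16·53 = 848.
Solve by successive substitution. Start with x ≡ 10 (mod 16).
  Combine with x ≡ 10 (mod 53): write x = 10 + 16·t and require 10 + 16·t ≡ 10 (mod 53), i.e. 16·t ≡ 10 − 10 ≡ 0 (mod 53). Since 16^(−1) ≡ 10 (mod 53), t ≡ 10·0 ≡ 0 (mod 53). So x ≡ 10 + 16·0 = 10 (mod 848).
Unique solution in [0, 848): x = 10.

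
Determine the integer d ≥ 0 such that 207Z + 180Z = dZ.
(207, 180) = (9); d = 9

In the PID Z, (a, b) is generated by gcd(a, b). Compute gcd(207, 180) with the extended Euclidean algorithm, tracking rows (r, s, t) with s·207 + t·180 = r:
  row A: (207, 1, 0)   [1·207 + 0·180 = 207]
  row B: (180, 0, 1)   [0·207 + 1·180 = 180]
  207 = 1·180 + 27   → row C = row A − 1·row B = (27, 1, −1)   [check: 1·207 − 1·180 = 27]
  180 = 6·27 + 18   → row D = row B − 6·row C = (18, −6, 7)   [check: −6·207 + 7·180 = 18]
  27 = 1·18 + 9   → row E = row C − 1·row D = (9, 7, −8)   [check: 7·207 − 8·180 = 9]
  18 = 2·9 + 0   → remainder 0, stop. gcd = 9 (last nonzero row E).
So gcd(207, 180) = 9, with Bézout identity 7·207 − 8·180 = 9. Containment (⊇): the Bézout identity exhibits 9 as an element of (207, 180), giving (9) ⊆ (207, 180). Containment (⊆): since 9 | 207 and 9 | 180 (207 = 9·23, 180 = 9·20), every Z-linear combination of 207 and 180 is divisible by 9, so (207, 180) ⊆ (9). Therefore (207, 180) = (9), d = 9.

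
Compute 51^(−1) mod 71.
Apply the extended Euclidean algorithm to (71, 51), tracking rows (r, s, t) with s·71 + t·51 = r. Each division r_prev = q·r_cur + r_new produces the new row as (previous row) − q·(current row):
  row A: (71, 1, 0)   [1·71 + 0·51 = 71]
  row B: (51, 0, 1)   [0·71 + 1·51 = 51]
  71 = 1·51 + 20   → row C = row A − 1·row B = (20, 1, −1)   [check: 1·71 − 1·51 = 20]
  51 = 2·20 + 11   → row D = row B − 2·row C = (11, −2, 3)   [check: −2·71 + 3·51 = 11]
  20 = 1·11 + 9   → row E = row C − 1·row D = (9, 3, −4)   [check: 3·71 − 4·51 = 9]
  11 = 1·9 + 2   → row F = row D − 1·row E = (2, −5, 7)   [check: −5·71 + 7·51 = 2]
  9 = 4·2 + 1   → row G = row E − 4·row F = (1, 23, −32)   [check: 23·71 − 32·51 = 1]
  2 = 2·1 + 0   → remainder 0, stop. gcd = 1 (last nonzero row G).
The gcd is 1, so 51 is invertible mod 71. The last nonzero row gives 23·71 − 32·51 = 1, so t = −32. So 51^(−1) ≡ −32 ≡ 39 (mod 71). Verify: 51 · 39 = 1989 ≡ 1 (mod 71). ✓

Final answer: 51^(−1) ≡ 39 (mod 71)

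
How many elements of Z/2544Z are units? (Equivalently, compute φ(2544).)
Z/2544Z has φ(2544) = 832 units

An element a ∈ Z/2544Z is a unit iff gcd(a, 2544) = 1, so the number of units is φ(2544). φ is multiplicative, with φ(p^e) = p^e − p^(e−1). Factorise 2544 = 2^4 · 3 · 53. Then
  φ(2544) = (2^4 − 2^3) · (3 − 1) · (53 − 1) = 8 · 2 · 52 = 832.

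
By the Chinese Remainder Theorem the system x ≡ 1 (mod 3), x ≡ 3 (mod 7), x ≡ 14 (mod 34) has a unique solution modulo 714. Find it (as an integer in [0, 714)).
The moduli 3, 7, 34 are pairwise coprime, so by the CRT there is a unique solution mod 3·7·34 = 714.
Solve by successive substitution. Start with x ≡ 1 (mod 3).
  Combine with x ≡ 3 (mod 7): write x = 1 + 3·t and require 1 + 3·t ≡ 3 (mod 7), i.e. 3·t ≡ 3 − 1 ≡ 2 (mod 7). Since 3^(−1) ≡ 5 (mod 7), t ≡ 5·2 ≡ 3 (mod 7). So x ≡ 1 + 3·3 = 10 (mod 21).
  Combine with x ≡ 14 (mod 34): write x = 10 + 21·t and require 10 + 21·t ≡ 14 (mod 34), i.e. 21·t ≡ 14 − 10 ≡ 4 (mod 34). Since 21^(−1) ≡ 13 (mod 34), t ≡ 13·4 ≡ 18 (mod 34). So x ≡ 10 + 21·18 = 388 (mod 714).
Unique solution in [0, 714): x = 388.

Final answer: x ≡ 388 (mod 714); the representative in [0, 714) is 388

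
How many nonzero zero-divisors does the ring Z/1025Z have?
Z/1025Z has 224 nonzero zero-divisors

In Z/1025Z each nonzero element is either a unit (gcd with 1025 is 1) or a zero-divisor (gcd > 1). The number of units is φ(1025): factorise 1025 = 5^2 · 41, so φ(1025) = (5^2 − 5^1) · (41 − 1) = 20 · 40 = 800. The nonzero elements number 1025 − 1 = 1024. Hence the nonzero zero-divisors number 1024 − 800 = 224.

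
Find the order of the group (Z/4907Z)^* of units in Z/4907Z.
(Z/4907Z)^* consists of the classes a with gcd(a, 4907) = 1, so its order is φ(4907). φ is multiplicative, with φ(p^e) = p^e − p^(e−1). Factorise 4907 = 7 · 701. Then
  φ(4907) = (7 − 1) · (701 − 1) = 6 · 700 = 4200.
Thus |(Z/4907Z)^*| = 4200.

Final answer: |(Z/4907Z)^*| = 4200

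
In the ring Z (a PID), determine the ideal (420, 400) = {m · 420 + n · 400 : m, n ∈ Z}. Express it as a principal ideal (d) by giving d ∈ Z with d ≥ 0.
In the PID Z, (a, b) is generated by gcd(a, b). Compute gcd(420, 400) with the extended Euclidean algorithm, tracking rows (r, s, t) with s·420 + t·400 = r:
  row A: (420, 1, 0)   [1·420 + 0·400 = 420]
  row B: (400, 0, 1)   [0·420 + 1·400 = 400]
  420 = 1·400 + 20   → row C = row A − 1·row B = (20, 1, −1)   [check: 1·420 − 1·400 = 20]
  400 = 20·20 + 0   → remainder 0, stop. gcd = 20 (last nonzero row C).
So gcd(420, 400) = 20, with Bézout identity 1·420 − 1·400 = 20. Containment (⊇): the Bézout identity exhibits 20 as an element of (420, 400), giving (20) ⊆ (420, 400). Containment (⊆): since 20 | 420 and 20 | 400 (420 = 20·21, 400 = 20·20), every Z-linear combination of 420 and 400 is divisible by 20, so (420, 400) ⊆ (20). Therefore (420, 400) = (20), d = 20.

Final answer: (420, 400) = (20); d = 20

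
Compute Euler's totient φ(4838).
φ(4838) = 2320

φ is multiplicative, with φ(p^e) = p^e − p^(e−1). Factorise 4838 = 2 · 41 · 59. Then
  φ(4838) = (2 − 1) · (41 − 1) · (59 − 1) = 1 · 40 · 58 = 2320.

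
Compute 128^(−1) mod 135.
128^(−1) ≡ 77 (mod 135)

Apply the extended Euclidean algorithm to (135, 128), tracking rows (r, s, t) with s·135 + t·128 = r. Each division r_prev = q·r_cur + r_new produces the new row as (previous row) − q·(current row):
  row A: (135, 1, 0)   [1·135 + 0·128 = 135]
  row B: (128, 0, 1)   [0·135 + 1·128 = 128]
  135 = 1·128 + 7   → row C = row A − 1·row B = (7, 1, −1)   [check: 1·135 − 1·128 = 7]
  128 = 18·7 + 2   → row D = row B − 18·row C = (2, −18, 19)   [check: −18·135 + 19·128 = 2]
  7 = 3·2 + 1   → row E = row C − 3·row D = (1, 55, −58)   [check: 55·135 − 58·128 = 1]
  2 = 2·1 + 0   → remainder 0, stop. gcd = 1 (last nonzero row E).
The gcd is 1, so 128 is invertible mod 135. The last nonzero row gives 55·135 − 58·128 = 1, so t = −58. So 128^(−1) ≡ −58 ≡ 77 (mod 135). Verify: 128 · 77 = 9856 ≡ 1 (mod 135). ✓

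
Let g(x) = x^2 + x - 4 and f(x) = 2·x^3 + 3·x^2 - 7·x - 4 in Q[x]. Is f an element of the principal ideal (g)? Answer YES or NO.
In Q[x] the ideal (g) consists of all multiples of g, so f ∈ (g) iff g | f, i.e. iff the remainder of f on division by g is 0. Divide f by g (g is monic, so eliminate the leading term of the running remainder at each step):
  leading term 2·x^3: subtract (2·x)·g(x) = 2·x^3 + 2·x^2 - 8·x, leaving x^2 + x - 4
  leading term x^2: subtract (1)·g(x) = x^2 + x - 4, leaving 0
The remainder is 0, so f(x) = g(x) · h(x) with h(x) = 2·x + 1. Hence g | f, i.e. f ∈ (g).

Final answer: YES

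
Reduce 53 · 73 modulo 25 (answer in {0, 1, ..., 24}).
Reduce the factors first: 53 ≡ 3, 73 ≡ 23 (mod 25), so 53 · 73 ≡ 3 · 23 (mod 25). 3 · 23 = 69. Dividing by 25: 69 = 2·25 + 19. So (53 · 73) mod 25 = 19.

Final answer: 19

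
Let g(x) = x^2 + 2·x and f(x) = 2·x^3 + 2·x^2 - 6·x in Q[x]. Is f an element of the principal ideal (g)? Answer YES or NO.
NO

In Q[x] the ideal (g) consists of all multiples of g, so f ∈ (g) iff g | f, i.e. iff the remainder of f on division by g is 0. Divide f by g (g is monic, so eliminate the leading term of the running remainder at each step):
  leading term 2·x^3: subtract (2·x)·g(x) = 2·x^3 + 4·x^2, leaving -2·x^2 - 6·x
  leading term -2·x^2: subtract (-2)·g(x) = -2·x^2 - 4·x, leaving -2·x
The remainder r(x) = -2·x ≠ 0 (and deg r < deg g), so g ∤ f, i.e. f ∉ (g).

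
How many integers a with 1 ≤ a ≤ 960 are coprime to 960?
256

The number of a ∈ {1, ..., 960} with gcd(a, 960) = 1 is by definition Euler's totient φ(960). φ is multiplicative, with φ(p^e) = p^e − p^(e−1). Factorise 960 = 2^6 · 3 · 5. Then
  φ(960) = (2^6 − 2^5) · (3 − 1) · (5 − 1) = 32 · 2 · 4 = 256.
So there are 256 such integers.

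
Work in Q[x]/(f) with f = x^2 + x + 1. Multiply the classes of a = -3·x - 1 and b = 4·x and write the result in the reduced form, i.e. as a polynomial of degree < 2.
a · b ≡ 8·x + 12 (mod f(x))

First multiply in Q[x] without reducing: a · b = -12·x^2 - 4·x. Now divide by f(x) = x^2 + x + 1, eliminating the leading term at each step:
  leading term -12·x^2: subtract (-12)·f(x) = -12·x^2 - 12·x - 12, leaving 8·x + 12
The degree is now < 2, so this is the remainder. Hence a · b ≡ 8·x + 12 in Q[x]/(f).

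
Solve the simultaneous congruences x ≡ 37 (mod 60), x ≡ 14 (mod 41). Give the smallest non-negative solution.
The moduli 60, 41 are pairwise coprime, so by the CRT there is a unique solution mod 60·41 = 2460.
Solve by successive substitution. Start with x ≡ 37 (mod 60).
  Combine with x ≡ 14 (mod 41): write x = 37 + 60·t and require 37 + 60·t ≡ 14 (mod 41), i.e. 60·t ≡ 14 − 37 ≡ 18 (mod 41). Since 60^(−1) ≡ 13 (mod 41) (60 ≡ 19 (mod 41)), t ≡ 13·18 ≡ 29 (mod 41). So x ≡ 37 + 60·29 = 1777 (mod 2460).
Unique solution in [0, 2460): x = 1777.

Final answer: x ≡ 1777 (mod 2460); the representative in [0, 2460) is 1777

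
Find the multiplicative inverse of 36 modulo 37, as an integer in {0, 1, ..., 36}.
Apply the extended Euclidean algorithm to (37, 36), tracking rows (r, s, t) with s·37 + t·36 = r. Each division r_prev = q·r_cur + r_new produces the new row as (previous row) − q·(current row):
  row A: (37, 1, 0)   [1·37 + 0·36 = 37]
  row B: (36, 0, 1)   [0·37 + 1·36 = 36]
  37 = 1·36 + 1   → row C = row A − 1·row B = (1, 1, −1)   [check: 1·37 − 1·36 = 1]
  36 = 36·1 + 0   → remainder 0, stop. gcd = 1 (last nonzero row C).
The gcd is 1, so 36 is invertible mod 37. The last nonzero row gives 1·37 − 1·36 = 1, so t = −1. So 36^(−1) ≡ −1 ≡ 36 (mod 37). Verify: 36 · 36 = 1296 ≡ 1 (mod 37). ✓

Final answer: 36^(−1) ≡ 36 (mod 37)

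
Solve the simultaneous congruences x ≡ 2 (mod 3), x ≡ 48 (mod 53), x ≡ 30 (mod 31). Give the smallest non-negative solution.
The moduli 3, 53, 31 are pairwise coprime, so by the CRT there is a unique solution mod 3·53·31 = 4929.
Solve by successive substitution. Start with x ≡ 2 (mod 3).
  Combine with x ≡ 48 (mod 53): write x = 2 + 3·t and require 2 + 3·t ≡ 48 (mod 53), i.e. 3·t ≡ 48 − 2 ≡ 46 (mod 53). Since 3^(−1) ≡ 18 (mod 53), t ≡ 18·46 ≡ 33 (mod 53). So x ≡ 2 + 3·33 = 101 (mod 159).
  Combine with x ≡ 30 (mod 31): write x = 101 + 159·t and require 101 + 159·t ≡ 30 (mod 31), i.e. 159·t ≡ 30 − 101 ≡ 22 (mod 31). Since 159^(−1) ≡ 8 (mod 31) (159 ≡ 4 (mod 31)), t ≡ 8·22 ≡ 21 (mod 31). So x ≡ 101 + 159·21 = 3440 (mod 4929).
Unique solution in [0, 4929): x = 3440.

Final answer: x ≡ 3440 (mod 4929); the representative in [0, 4929) is 3440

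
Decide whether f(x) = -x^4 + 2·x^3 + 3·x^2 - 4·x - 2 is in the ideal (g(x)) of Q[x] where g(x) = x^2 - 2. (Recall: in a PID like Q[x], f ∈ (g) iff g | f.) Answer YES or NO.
In Q[x] the ideal (g) consists of all multiples of g, so f ∈ (g) iff g | f, i.e. iff the remainder of f on division by g is 0. Divide f by g (g is monic, so eliminate the leading term of the running remainder at each step):
  leading term -x^4: subtract (-x^2)·g(x) = -x^4 + 2·x^2, leaving 2·x^3 + x^2 - 4·x - 2
  leading term 2·x^3: subtract (2·x)·g(x) = 2·x^3 - 4·x, leaving x^2 - 2
  leading term x^2: subtract (1)·g(x) = x^2 - 2, leaving 0
The remainder is 0, so f(x) = g(x) · h(x) with h(x) = -x^2 + 2·x + 1. Hence g | f, i.e. f ∈ (g).

Final answer: YES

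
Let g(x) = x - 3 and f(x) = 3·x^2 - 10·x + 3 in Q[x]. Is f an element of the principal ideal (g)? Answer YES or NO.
YES

In Q[x] the ideal (g) consists of all multiples of g, so f ∈ (g) iff g | f, i.e. iff the remainder of f on division by g is 0. Divide f by g (g is monic, so eliminate the leading term of the running remainder at each step):
  leading term 3·x^2: subtract (3·x)·g(x) = 3·x^2 - 9·x, leaving 3 - x
  leading term -x: subtract (-1)·g(x) = 3 - x, leaving 0
The remainder is 0, so f(x) = g(x) · h(x) with h(x) = 3·x - 1. Hence g | f, i.e. f ∈ (g).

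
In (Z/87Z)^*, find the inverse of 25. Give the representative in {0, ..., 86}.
25^(−1) ≡ 7 (mod 87)

Apply the extended Euclidean algorithm to (87, 25), tracking rows (r, s, t) with s·87 + t·25 = r. Each division r_prev = q·r_cur + r_new produces the new row as (previous row) − q·(current row):
  row A: (87, 1, 0)   [1·87 + 0·25 = 87]
  row B: (25, 0, 1)   [0·87 + 1·25 = 25]
  87 = 3·25 + 12   → row C = row A − 3·row B = (12, 1, −3)   [check: 1·87 − 3·25 = 12]
  25 = 2·12 + 1   → row D = row B − 2·row C = (1, −2, 7)   [check: −2·87 + 7·25 = 1]
  12 = 12·1 + 0   → remainder 0, stop. gcd = 1 (last nonzero row D).
The gcd is 1, so 25 is invertible mod 87. The last nonzero row gives −2·87 + 7·25 = 1, so t = 7. So 25^(−1) ≡ 7 (mod 87). Verify: 25 · 7 = 175 ≡ 1 (mod 87). ✓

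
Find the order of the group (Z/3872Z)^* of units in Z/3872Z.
|(Z/3872Z)^*| = 1760

(Z/3872Z)^* consists of the classes a with gcd(a, 3872) = 1, so its order is φ(3872). φ is multiplicative, with φ(p^e) = p^e − p^(e−1). Factorise 3872 = 2^5 · 11^2. Then
  φ(3872) = (2^5 − 2^4) · (11^2 − 11^1) = 16 · 110 = 1760.
Thus |(Z/3872Z)^*| = 1760.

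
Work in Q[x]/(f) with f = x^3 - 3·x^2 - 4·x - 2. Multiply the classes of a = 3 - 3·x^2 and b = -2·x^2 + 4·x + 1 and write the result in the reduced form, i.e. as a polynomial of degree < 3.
First multiply in Q[x] without reducing: a · b = 6·x^4 - 12·x^3 - 9·x^2 + 12·x + 3. Now divide by f(x) = x^3 - 3·x^2 - 4·x - 2, eliminating the leading term at each step:
  leading term 6·x^4: subtract (6·x)·f(x) = 6·x^4 - 18·x^3 - 24·x^2 - 12·x, leaving 6·x^3 + 15·x^2 + 24·x + 3
  leading term 6·x^3: subtract (6)·f(x) = 6·x^3 - 18·x^2 - 24·x - 12, leaving 33·x^2 + 48·x + 15
The degree is now < 3, so this is the remainder. Hence a · b ≡ 33·x^2 + 48·x + 15 in Q[x]/(f).

Final answer: a · b ≡ 33·x^2 + 48·x + 15 (mod f(x))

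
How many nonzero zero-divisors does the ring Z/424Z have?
In Z/424Z each nonzero element is either a unit (gcd with 424 is 1) or a zero-divisor (gcd > 1). The number of units is φ(424): factorise 424 = 2^3 · 53, so φ(424) = (2^3 − 2^2) · (53 − 1) = 4 · 52 = 208. The nonzero elements number 424 − 1 = 423. Hence the nonzero zero-divisors number 423 − 208 = 215.

Final answer: Z/424Z has 215 nonzero zero-divisors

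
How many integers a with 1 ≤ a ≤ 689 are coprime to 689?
The number of a ∈ {1, ..., 689} with gcd(a, 689) = 1 is by definition Euler's totient φ(689). φ is multiplicative, with φ(p^e) = p^e − p^(e−1). Factorise 689 = 13 · 53. Then
  φ(689) = (13 − 1) · (53 − 1) = 12 · 52 = 624.
So there are 624 such integers.

Final answer: 624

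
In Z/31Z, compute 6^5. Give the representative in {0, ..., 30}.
26

Use repeated squaring. Binary(5) = 101. Walk through the bits of the exponent 5 left-to-right: at each bit after the leading one, square the running value, then multiply by 6 if the bit is 1 (always reducing mod 31):
  bit 1 = 1 (leading): start with 6.
  bit 2 = 0: square 6^2 = 36 ≡ 5 (mod 31).
  bit 3 = 1: square 5^2 = 25; bit is 1, so multiply 25·6 = 150 ≡ 26 (mod 31).
Final value: 6^5 ≡ 26 (mod 31).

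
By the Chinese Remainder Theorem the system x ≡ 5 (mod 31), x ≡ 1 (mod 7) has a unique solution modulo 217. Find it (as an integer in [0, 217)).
The moduli 31, 7 are pairwise coprime, so by the CRT there is a unique solution mod 31·7 = 217.
Solve by successive substitution. Start with x ≡ 5 (mod 31).
  Combine with x ≡ 1 (mod 7): write x = 5 + 31·t and require 5 + 31·t ≡ 1 (mod 7), i.e. 31·t ≡ 1 − 5 ≡ 3 (mod 7). Since 31^(−1) ≡ 5 (mod 7) (31 ≡ 3 (mod 7)), t ≡ 5·3 ≡ 1 (mod 7). So x ≡ 5 + 31·1 = 36 (mod 217).
Unique solution in [0, 217): x = 36.

Final answer: x ≡ 36 (mod 217); the representative in [0, 217) is 36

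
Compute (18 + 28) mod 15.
Reduce the summands first: 18 ≡ 3, 28 ≡ 13 (mod 15), so 18 + 28 ≡ 3 + 13 (mod 15). 3 + 13 = 16; 16 = 1·15 + 1, so (18 + 28) mod 15 = 1.

Final answer: 1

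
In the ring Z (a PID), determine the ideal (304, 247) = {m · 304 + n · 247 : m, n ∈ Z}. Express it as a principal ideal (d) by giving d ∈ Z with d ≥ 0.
In the PID Z, (a, b) is generated by gcd(a, b). Compute gcd(304, 247) with the extended Euclidean algorithm, tracking rows (r, s, t) with s·304 + t·247 = r:
  row A: (304, 1, 0)   [1·304 + 0·247 = 304]
  row B: (247, 0, 1)   [0·304 + 1·247 = 247]
  304 = 1·247 + 57   → row C = row A − 1·row B = (57, 1, −1)   [check: 1·304 − 1·247 = 57]
  247 = 4·57 + 19   → row D = row B − 4·row C = (19, −4, 5)   [check: −4·304 + 5·247 = 19]
  57 = 3·19 + 0   → remainder 0, stop. gcd = 19 (last nonzero row D).
So gcd(304, 247) = 19, with Bézout identity −4·304 + 5·247 = 19. Containment (⊇): the Bézout identity exhibits 19 as an element of (304, 247), giving (19) ⊆ (304, 247). Containment (⊆): since 19 | 304 and 19 | 247 (304 = 19·16, 247 = 19·13), every Z-linear combination of 304 and 247 is divisible by 19, so (304, 247) ⊆ (19). Therefore (304, 247) = (19), d = 19.

Final answer: (304, 247) = (19); d = 19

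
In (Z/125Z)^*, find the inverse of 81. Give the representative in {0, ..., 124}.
81^(−1) ≡ 71 (mod 125)

Apply the extended Euclidean algorithm to (125, 81), tracking rows (r, s, t) with s·125 + t·81 = r. Each division r_prev = q·r_cur + r_new produces the new row as (previous row) − q·(current row):
  row A: (125, 1, 0)   [1·125 + 0·81 = 125]
  row B: (81, 0, 1)   [0·125 + 1·81 = 81]
  125 = 1·81 + 44   → row C = row A − 1·row B = (44, 1, −1)   [check: 1·125 − 1·81 = 44]
  81 = 1·44 + 37   → row D = row B − 1·row C = (37, −1, 2)   [check: −1·125 + 2·81 = 37]
  44 = 1·37 + 7   → row E = row C − 1·row D = (7, 2, −3)   [check: 2·125 − 3·81 = 7]
  37 = 5·7 + 2   → row F = row D − 5·row E = (2, −11, 17)   [check: −11·125 + 17·81 = 2]
  7 = 3·2 + 1   → row G = row E − 3·row F = (1, 35, −54)   [check: 35·125 − 54·81 = 1]
  2 = 2·1 + 0   → remainder 0, stop. gcd = 1 (last nonzero row G).
The gcd is 1, so 81 is invertible mod 125. The last nonzero row gives 35·125 − 54·81 = 1, so t = −54. So 81^(−1) ≡ −54 ≡ 71 (mod 125). Verify: 81 · 71 = 5751 ≡ 1 (mod 125). ✓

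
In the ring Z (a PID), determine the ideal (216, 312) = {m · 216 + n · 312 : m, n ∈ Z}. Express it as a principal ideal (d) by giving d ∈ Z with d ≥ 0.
(216, 312) = (24); d = 24

In the PID Z, (a, b) is generated by gcd(a, b). Compute gcd(312, 216) with the extended Euclidean algorithm, tracking rows (r, s, t) with s·312 + t·216 = r:
  row A: (312, 1, 0)   [1·312 + 0·216 = 312]
  row B: (216, 0, 1)   [0·312 + 1·216 = 216]
  312 = 1·216 + 96   → row C = row A − 1·row B = (96, 1, −1)   [check: 1·312 − 1·216 = 96]
  216 = 2·96 + 24   → row D = row B − 2·row C = (24, −2, 3)   [check: −2·312 + 3·216 = 24]
  96 = 4·24 + 0   → remainder 0, stop. gcd = 24 (last nonzero row D).
So gcd(216, 312) = 24, with Bézout identity −2·312 + 3·216 = 24. Containment (⊇): the Bézout identity exhibits 24 as an element of (216, 312), giving (24) ⊆ (216, 312). Containment (⊆): since 24 | 216 and 24 | 312 (216 = 24·9, 312 = 24·13), every Z-linear combination of 216 and 312 is divisible by 24, so (216, 312) ⊆ (24). Therefore (216, 312) = (24), d = 24.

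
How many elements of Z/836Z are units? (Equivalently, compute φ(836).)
Z/836Z has φ(836) = 360 units

An element a ∈ Z/836Z is a unit iff gcd(a, 836) = 1, so the number of units is φ(836). φ is multiplicative, with φ(p^e) = p^e − p^(e−1). Factorise 836 = 2^2 · 11 · 19. Then
  φ(836) = (2^2 − 2^1) · (11 − 1) · (19 − 1) = 2 · 10 · 18 = 360.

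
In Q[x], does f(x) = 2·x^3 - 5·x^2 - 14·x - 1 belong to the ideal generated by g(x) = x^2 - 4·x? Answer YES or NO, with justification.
In Q[x] the ideal (g) consists of all multiples of g, so f ∈ (g) iff g | f, i.e. iff the remainder of f on division by g is 0. Divide f by g (g is monic, so eliminate the leading term of the running remainder at each step):
  leading term 2·x^3: subtract (2·x)·g(x) = 2·x^3 - 8·x^2, leaving 3·x^2 - 14·x - 1
  leading term 3·x^2: subtract (3)·g(x) = 3·x^2 - 12·x, leaving -2·x - 1
The remainder r(x) = -2·x - 1 ≠ 0 (and deg r < deg g), so g ∤ f, i.e. f ∉ (g).

Final answer: NO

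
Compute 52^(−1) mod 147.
52^(−1) ≡ 82 (mod 147)

Apply the extended Euclidean algorithm to (147, 52), tracking rows (r, s, t) with s·147 + t·52 = r. Each division r_prev = q·r_cur + r_new produces the new row as (previous row) − q·(current row):
  row A: (147, 1, 0)   [1·147 + 0·52 = 147]
  row B: (52, 0, 1)   [0·147 + 1·52 = 52]
  147 = 2·52 + 43   → row C = row A − 2·row B = (43, 1, −2)   [check: 1·147 − 2·52 = 43]
  52 = 1·43 + 9   → row D = row B − 1·row C = (9, −1, 3)   [check: −1·147 + 3·52 = 9]
  43 = 4·9 + 7   → row E = row C − 4·row D = (7, 5, −14)   [check: 5·147 − 14·52 = 7]
  9 = 1·7 + 2   → row F = row D − 1·row E = (2, −6, 17)   [check: −6·147 + 17·52 = 2]
  7 = 3·2 + 1   → row G = row E − 3·row F = (1, 23, −65)   [check: 23·147 − 65·52 = 1]
  2 = 2·1 + 0   → remainder 0, stop. gcd = 1 (last nonzero row G).
The gcd is 1, so 52 is invertible mod 147. The last nonzero row gives 23·147 − 65·52 = 1, so t = −65. So 52^(−1) ≡ −65 ≡ 82 (mod 147). Verify: 52 · 82 = 4264 ≡ 1 (mod 147). ✓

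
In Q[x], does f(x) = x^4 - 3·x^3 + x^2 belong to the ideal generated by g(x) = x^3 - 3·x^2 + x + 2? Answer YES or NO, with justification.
In Q[x] the ideal (g) consists of all multiples of g, so f ∈ (g) iff g | f, i.e. iff the remainder of f on division by g is 0. Divide f by g (g is monic, so eliminate the leading term of the running remainder at each step):
  leading term x^4: subtract (x)·g(x) = x^4 - 3·x^3 + x^2 + 2·x, leaving -2·x
The remainder r(x) = -2·x ≠ 0 (and deg r < deg g), so g ∤ f, i.e. f ∉ (g).

Final answer: NO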